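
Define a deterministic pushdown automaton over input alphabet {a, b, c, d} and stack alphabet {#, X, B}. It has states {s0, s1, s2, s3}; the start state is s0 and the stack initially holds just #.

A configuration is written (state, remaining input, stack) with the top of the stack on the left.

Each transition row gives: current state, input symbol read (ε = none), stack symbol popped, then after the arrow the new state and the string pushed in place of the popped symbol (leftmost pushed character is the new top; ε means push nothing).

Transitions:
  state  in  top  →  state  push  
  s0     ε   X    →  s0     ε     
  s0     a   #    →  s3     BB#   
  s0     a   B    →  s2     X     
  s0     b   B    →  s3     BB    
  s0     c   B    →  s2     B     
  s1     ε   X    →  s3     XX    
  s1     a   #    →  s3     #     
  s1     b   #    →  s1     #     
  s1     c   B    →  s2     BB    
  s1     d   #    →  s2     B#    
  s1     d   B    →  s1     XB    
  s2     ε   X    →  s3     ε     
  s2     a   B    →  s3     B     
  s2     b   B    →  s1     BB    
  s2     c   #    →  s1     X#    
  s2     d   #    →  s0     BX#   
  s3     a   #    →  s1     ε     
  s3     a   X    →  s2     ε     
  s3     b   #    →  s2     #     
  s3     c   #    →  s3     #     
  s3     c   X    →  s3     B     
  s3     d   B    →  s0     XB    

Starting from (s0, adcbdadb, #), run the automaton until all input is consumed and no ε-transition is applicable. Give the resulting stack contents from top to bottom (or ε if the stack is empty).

(s0, adcbdadb, #)
  read a, top #: go to s3, push BB# → (s3, dcbdadb, BB#)
  read d, top B: go to s0, push XB → (s0, cbdadb, XBB#)
  ε-move, top X: go to s0, push ε → (s0, cbdadb, BB#)
  read c, top B: go to s2, push B → (s2, bdadb, BB#)
  read b, top B: go to s1, push BB → (s1, dadb, BBB#)
  read d, top B: go to s1, push XB → (s1, adb, XBBB#)
  ε-move, top X: go to s3, push XX → (s3, adb, XXBBB#)
  read a, top X: go to s2, push ε → (s2, db, XBBB#)
  ε-move, top X: go to s3, push ε → (s3, db, BBB#)
  read d, top B: go to s0, push XB → (s0, b, XBBB#)
  ε-move, top X: go to s0, push ε → (s0, b, BBB#)
  read b, top B: go to s3, push BB → (s3, ε, BBBB#)
All input consumed in state s3 with stack BBBB#.

BBBB#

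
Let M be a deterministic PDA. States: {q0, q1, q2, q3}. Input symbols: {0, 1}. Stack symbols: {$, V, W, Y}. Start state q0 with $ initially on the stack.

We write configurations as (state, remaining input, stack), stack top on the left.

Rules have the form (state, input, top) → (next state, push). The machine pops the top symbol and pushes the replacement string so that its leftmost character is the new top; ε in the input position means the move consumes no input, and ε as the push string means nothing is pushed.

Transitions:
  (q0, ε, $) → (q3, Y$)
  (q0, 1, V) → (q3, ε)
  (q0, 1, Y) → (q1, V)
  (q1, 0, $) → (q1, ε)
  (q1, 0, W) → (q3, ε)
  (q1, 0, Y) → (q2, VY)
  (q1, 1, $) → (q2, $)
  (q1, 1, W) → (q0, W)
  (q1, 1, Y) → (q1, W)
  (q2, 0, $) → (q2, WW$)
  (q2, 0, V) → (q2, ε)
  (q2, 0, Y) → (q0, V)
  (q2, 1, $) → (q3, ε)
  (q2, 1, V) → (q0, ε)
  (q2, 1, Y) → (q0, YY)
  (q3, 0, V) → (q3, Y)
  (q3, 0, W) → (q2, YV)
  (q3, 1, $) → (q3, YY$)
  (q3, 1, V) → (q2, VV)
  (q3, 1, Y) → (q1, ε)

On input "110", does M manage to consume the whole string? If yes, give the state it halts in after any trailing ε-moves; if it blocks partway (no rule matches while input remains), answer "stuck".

(q0, 110, $)
  ε-move, top $: go to q3, push Y$ → (q3, 110, Y$)
  read 1, top Y: go to q1, push ε → (q1, 10, $)
  read 1, top $: go to q2, push $ → (q2, 0, $)
  read 0, top $: go to q2, push WW$ → (q2, ε, WW$)
All input consumed; M is in state q2.

q2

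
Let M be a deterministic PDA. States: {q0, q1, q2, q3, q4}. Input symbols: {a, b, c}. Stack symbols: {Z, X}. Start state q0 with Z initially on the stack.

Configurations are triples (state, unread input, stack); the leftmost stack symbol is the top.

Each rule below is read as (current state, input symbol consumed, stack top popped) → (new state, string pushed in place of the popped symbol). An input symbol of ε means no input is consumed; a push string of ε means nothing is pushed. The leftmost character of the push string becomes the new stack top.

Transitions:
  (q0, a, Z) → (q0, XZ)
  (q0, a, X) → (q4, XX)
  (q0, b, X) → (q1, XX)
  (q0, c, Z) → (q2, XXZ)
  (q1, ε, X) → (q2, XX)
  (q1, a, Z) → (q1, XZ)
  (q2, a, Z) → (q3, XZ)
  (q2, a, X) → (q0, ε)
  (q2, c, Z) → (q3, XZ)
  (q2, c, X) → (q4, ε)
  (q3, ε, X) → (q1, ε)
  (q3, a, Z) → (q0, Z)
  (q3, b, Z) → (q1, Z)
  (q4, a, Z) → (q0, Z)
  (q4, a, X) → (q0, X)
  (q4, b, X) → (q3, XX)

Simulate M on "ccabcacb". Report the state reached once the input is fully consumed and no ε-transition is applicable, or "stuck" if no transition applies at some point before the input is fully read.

(q0, ccabcacb, Z)
  read c, top Z: go to q2, push XXZ → (q2, cabcacb, XXZ)
  read c, top X: go to q4, push ε → (q4, abcacb, XZ)
  read a, top X: go to q0, push X → (q0, bcacb, XZ)
  read b, top X: go to q1, push XX → (q1, cacb, XXZ)
  ε-move, top X: go to q2, push XX → (q2, cacb, XXXZ)
  read c, top X: go to q4, push ε → (q4, acb, XXZ)
  read a, top X: go to q0, push X → (q0, cb, XXZ)
No transition for (q0, c, top X); M blocks with input cb remaining.

stuck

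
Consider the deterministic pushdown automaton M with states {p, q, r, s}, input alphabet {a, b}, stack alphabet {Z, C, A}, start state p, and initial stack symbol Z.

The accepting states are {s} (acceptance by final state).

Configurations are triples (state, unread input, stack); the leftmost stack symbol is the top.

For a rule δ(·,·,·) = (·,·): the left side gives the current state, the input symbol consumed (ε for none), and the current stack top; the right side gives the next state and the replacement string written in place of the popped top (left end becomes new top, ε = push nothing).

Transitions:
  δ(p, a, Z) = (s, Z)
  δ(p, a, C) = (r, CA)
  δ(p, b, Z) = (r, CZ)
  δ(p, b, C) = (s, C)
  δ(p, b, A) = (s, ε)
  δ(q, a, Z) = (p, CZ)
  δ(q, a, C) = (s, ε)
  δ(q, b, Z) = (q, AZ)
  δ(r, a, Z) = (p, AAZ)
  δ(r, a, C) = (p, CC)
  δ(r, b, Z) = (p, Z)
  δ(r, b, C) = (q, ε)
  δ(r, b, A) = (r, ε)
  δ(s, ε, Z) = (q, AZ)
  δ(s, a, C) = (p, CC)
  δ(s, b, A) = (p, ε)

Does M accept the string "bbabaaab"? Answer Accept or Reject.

(p, bbabaaab, Z)
  read b, top Z: go to r, push CZ → (r, babaaab, CZ)
  read b, top C: go to q, push ε → (q, abaaab, Z)
  read a, top Z: go to p, push CZ → (p, baaab, CZ)
  read b, top C: go to s, push C → (s, aaab, CZ)
  read a, top C: go to p, push CC → (p, aab, CCZ)
  read a, top C: go to r, push CA → (r, ab, CACZ)
  read a, top C: go to p, push CC → (p, b, CCACZ)
  read b, top C: go to s, push C → (s, ε, CCACZ)
All input consumed; state s ∈ F.

Accept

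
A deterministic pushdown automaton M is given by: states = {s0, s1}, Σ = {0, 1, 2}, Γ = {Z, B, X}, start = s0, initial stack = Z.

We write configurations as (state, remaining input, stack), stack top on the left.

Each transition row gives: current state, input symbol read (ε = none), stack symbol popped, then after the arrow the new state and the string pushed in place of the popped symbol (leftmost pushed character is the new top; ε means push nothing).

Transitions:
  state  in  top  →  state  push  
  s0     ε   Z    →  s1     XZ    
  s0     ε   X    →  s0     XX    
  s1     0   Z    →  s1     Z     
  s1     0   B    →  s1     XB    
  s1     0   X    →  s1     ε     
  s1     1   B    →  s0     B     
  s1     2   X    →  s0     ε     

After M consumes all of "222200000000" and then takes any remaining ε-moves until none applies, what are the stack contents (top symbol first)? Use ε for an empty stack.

(s0, 222200000000, Z)
  ε-move, top Z: go to s1, push XZ → (s1, 222200000000, XZ)
  read 2, top X: go to s0, push ε → (s0, 22200000000, Z)
  ε-move, top Z: go to s1, push XZ → (s1, 22200000000, XZ)
  read 2, top X: go to s0, push ε → (s0, 2200000000, Z)
  ε-move, top Z: go to s1, push XZ → (s1, 2200000000, XZ)
  read 2, top X: go to s0, push ε → (s0, 200000000, Z)
  ε-move, top Z: go to s1, push XZ → (s1, 200000000, XZ)
  read 2, top X: go to s0, push ε → (s0, 00000000, Z)
  ε-move, top Z: go to s1, push XZ → (s1, 00000000, XZ)
  read 0, top X: go to s1, push ε → (s1, 0000000, Z)
  read 0, top Z: go to s1, push Z → (s1, 000000, Z)
  read 0, top Z: go to s1, push Z → (s1, 00000, Z)
  read 0, top Z: go to s1, push Z → (s1, 0000, Z)
  read 0, top Z: go to s1, push Z → (s1, 000, Z)
  read 0, top Z: go to s1, push Z → (s1, 00, Z)
  read 0, top Z: go to s1, push Z → (s1, 0, Z)
  read 0, top Z: go to s1, push Z → (s1, ε, Z)
All input consumed in state s1 with stack Z.

Z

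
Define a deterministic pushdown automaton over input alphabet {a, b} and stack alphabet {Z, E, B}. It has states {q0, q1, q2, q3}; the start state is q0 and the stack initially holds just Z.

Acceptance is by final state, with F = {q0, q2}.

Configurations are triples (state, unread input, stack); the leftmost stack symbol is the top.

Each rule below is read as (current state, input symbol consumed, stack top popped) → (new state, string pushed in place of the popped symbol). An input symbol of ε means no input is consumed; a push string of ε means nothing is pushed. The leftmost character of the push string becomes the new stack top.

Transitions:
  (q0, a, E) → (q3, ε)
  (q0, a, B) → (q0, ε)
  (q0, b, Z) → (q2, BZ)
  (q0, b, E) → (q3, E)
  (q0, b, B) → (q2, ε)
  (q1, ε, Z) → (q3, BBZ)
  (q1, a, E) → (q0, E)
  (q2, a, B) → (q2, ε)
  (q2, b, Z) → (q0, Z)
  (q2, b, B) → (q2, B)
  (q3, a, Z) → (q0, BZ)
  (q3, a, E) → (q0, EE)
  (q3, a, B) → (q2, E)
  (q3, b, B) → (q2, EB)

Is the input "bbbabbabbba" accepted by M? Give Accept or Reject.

Accept

(q0, bbbabbabbba, Z) ⊢ (q2, bbabbabbba, BZ) ⊢ (q2, babbabbba, BZ) ⊢ (q2, abbabbba, BZ) ⊢ (q2, bbabbba, Z) ⊢ (q0, babbba, Z) ⊢ (q2, abbba, BZ) ⊢ (q2, bbba, Z) ⊢ (q0, bba, Z) ⊢ (q2, ba, BZ) ⊢ (q2, a, BZ) ⊢ (q2, ε, Z)
All input consumed; state q2 ∈ F.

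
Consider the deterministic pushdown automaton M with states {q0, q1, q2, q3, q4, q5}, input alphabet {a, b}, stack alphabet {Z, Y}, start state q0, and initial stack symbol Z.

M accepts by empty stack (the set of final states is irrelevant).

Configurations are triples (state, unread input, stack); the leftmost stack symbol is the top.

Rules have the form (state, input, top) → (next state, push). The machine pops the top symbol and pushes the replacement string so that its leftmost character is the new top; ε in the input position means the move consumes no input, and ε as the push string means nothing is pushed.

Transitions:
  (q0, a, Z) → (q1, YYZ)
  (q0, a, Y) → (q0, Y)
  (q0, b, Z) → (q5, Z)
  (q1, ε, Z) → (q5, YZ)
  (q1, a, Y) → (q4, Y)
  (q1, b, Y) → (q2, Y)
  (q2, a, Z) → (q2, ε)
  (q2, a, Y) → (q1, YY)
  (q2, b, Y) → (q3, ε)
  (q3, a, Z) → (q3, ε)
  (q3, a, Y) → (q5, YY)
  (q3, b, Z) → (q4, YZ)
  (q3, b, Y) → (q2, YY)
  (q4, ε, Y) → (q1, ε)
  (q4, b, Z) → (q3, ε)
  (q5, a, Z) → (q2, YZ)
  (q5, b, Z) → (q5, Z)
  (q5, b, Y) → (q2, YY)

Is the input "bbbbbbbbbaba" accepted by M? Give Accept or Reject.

(q0, bbbbbbbbbaba, Z)
  read b, top Z: go to q5, push Z → (q5, bbbbbbbbaba, Z)
  read b, top Z: go to q5, push Z → (q5, bbbbbbbaba, Z)
  read b, top Z: go to q5, push Z → (q5, bbbbbbaba, Z)
  read b, top Z: go to q5, push Z → (q5, bbbbbaba, Z)
  read b, top Z: go to q5, push Z → (q5, bbbbaba, Z)
  read b, top Z: go to q5, push Z → (q5, bbbaba, Z)
  read b, top Z: go to q5, push Z → (q5, bbaba, Z)
  read b, top Z: go to q5, push Z → (q5, baba, Z)
  read b, top Z: go to q5, push Z → (q5, aba, Z)
  read a, top Z: go to q2, push YZ → (q2, ba, YZ)
  read b, top Y: go to q3, push ε → (q3, a, Z)
  read a, top Z: go to q3, push ε → (q3, ε, ε)
All input consumed and the stack is empty.

Accept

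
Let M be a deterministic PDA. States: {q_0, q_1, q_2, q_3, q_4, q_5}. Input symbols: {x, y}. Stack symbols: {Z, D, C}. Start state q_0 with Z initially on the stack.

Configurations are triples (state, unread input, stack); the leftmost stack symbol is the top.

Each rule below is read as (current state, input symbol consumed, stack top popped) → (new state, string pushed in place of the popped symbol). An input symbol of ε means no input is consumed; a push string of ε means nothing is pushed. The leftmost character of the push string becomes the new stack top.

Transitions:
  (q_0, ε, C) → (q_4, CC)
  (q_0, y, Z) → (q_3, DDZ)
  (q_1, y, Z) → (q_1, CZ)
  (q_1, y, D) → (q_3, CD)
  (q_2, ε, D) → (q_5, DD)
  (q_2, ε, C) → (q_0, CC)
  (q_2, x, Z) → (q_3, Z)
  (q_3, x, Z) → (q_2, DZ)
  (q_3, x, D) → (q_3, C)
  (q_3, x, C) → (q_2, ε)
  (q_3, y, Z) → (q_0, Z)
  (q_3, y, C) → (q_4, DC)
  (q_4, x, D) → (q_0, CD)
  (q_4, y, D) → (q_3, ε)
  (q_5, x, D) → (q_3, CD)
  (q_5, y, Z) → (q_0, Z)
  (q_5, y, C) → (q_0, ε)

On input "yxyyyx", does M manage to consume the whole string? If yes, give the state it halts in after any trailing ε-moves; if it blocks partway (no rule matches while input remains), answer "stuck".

(q_0, yxyyyx, Z)
  read y, top Z: go to q_3, push DDZ → (q_3, xyyyx, DDZ)
  read x, top D: go to q_3, push C → (q_3, yyyx, CDZ)
  read y, top C: go to q_4, push DC → (q_4, yyx, DCDZ)
  read y, top D: go to q_3, push ε → (q_3, yx, CDZ)
  read y, top C: go to q_4, push DC → (q_4, x, DCDZ)
  read x, top D: go to q_0, push CD → (q_0, ε, CDCDZ)
  ε-move, top C: go to q_4, push CC → (q_4, ε, CCDCDZ)
All input consumed; M is in state q_4.

q_4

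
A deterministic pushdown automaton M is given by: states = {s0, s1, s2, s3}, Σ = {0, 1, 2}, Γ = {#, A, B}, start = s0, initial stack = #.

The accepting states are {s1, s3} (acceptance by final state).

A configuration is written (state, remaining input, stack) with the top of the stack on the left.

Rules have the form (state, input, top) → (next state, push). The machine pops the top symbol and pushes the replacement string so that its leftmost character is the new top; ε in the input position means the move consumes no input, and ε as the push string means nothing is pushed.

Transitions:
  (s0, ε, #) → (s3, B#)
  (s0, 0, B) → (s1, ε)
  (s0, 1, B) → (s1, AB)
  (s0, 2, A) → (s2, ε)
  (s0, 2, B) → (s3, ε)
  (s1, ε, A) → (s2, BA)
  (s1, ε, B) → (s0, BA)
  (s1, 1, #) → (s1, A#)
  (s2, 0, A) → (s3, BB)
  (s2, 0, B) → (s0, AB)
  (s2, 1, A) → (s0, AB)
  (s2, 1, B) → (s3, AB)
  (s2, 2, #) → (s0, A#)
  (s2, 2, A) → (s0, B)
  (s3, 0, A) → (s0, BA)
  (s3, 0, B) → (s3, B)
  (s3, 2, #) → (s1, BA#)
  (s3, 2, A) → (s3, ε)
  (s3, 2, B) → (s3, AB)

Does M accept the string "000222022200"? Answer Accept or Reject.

Accept

(s0, 000222022200, #) ⊢ (s3, 000222022200, B#) ⊢ (s3, 00222022200, B#) ⊢ (s3, 0222022200, B#) ⊢ (s3, 222022200, B#) ⊢ (s3, 22022200, AB#) ⊢ (s3, 2022200, B#) ⊢ (s3, 022200, AB#) ⊢ (s0, 22200, BAB#) ⊢ (s3, 2200, AB#) ⊢ (s3, 200, B#) ⊢ (s3, 00, AB#) ⊢ (s0, 0, BAB#) ⊢ (s1, ε, AB#)
All input consumed; state s1 ∈ F.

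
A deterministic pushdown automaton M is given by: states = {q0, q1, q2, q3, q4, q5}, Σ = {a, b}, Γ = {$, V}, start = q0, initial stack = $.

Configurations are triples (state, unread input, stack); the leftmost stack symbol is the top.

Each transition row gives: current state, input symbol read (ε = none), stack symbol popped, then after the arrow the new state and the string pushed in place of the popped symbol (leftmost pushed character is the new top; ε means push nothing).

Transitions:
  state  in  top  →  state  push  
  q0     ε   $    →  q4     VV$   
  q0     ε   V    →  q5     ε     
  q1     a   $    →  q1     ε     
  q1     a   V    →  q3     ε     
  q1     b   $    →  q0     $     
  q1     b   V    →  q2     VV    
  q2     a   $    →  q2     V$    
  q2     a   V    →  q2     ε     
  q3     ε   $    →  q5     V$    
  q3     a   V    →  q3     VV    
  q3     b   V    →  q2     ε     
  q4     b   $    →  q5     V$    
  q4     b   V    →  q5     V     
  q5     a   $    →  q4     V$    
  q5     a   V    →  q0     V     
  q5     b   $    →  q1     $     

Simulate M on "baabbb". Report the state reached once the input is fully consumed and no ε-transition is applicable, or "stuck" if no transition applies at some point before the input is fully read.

(q0, baabbb, $) ⊢ (q4, baabbb, VV$) ⊢ (q5, aabbb, VV$) ⊢ (q0, abbb, VV$) ⊢ (q5, abbb, V$) ⊢ (q0, bbb, V$) ⊢ (q5, bbb, $) ⊢ (q1, bb, $) ⊢ (q0, b, $) ⊢ (q4, b, VV$) ⊢ (q5, ε, VV$)
All input consumed; M is in state q5.

q5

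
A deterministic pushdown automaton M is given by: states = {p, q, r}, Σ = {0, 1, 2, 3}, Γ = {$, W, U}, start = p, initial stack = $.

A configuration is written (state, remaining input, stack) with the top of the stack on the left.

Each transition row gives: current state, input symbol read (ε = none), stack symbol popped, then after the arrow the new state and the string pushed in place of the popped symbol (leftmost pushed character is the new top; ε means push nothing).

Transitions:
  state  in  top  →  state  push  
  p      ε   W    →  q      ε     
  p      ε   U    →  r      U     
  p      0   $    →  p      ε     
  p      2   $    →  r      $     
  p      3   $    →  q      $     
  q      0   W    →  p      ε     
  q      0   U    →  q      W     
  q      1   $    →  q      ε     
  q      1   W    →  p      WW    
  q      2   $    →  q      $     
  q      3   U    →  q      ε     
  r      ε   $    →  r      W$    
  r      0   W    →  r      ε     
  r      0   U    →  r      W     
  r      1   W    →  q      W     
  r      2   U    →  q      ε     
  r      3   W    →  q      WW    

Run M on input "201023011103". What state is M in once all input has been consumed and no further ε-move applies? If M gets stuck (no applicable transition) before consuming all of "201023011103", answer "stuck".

stuck

(p, 201023011103, $)
  read 2, top $: go to r, push $ → (r, 01023011103, $)
  ε-move, top $: go to r, push W$ → (r, 01023011103, W$)
  read 0, top W: go to r, push ε → (r, 1023011103, $)
  ε-move, top $: go to r, push W$ → (r, 1023011103, W$)
  read 1, top W: go to q, push W → (q, 023011103, W$)
  read 0, top W: go to p, push ε → (p, 23011103, $)
  read 2, top $: go to r, push $ → (r, 3011103, $)
  ε-move, top $: go to r, push W$ → (r, 3011103, W$)
  read 3, top W: go to q, push WW → (q, 011103, WW$)
  read 0, top W: go to p, push ε → (p, 11103, W$)
  ε-move, top W: go to q, push ε → (q, 11103, $)
  read 1, top $: go to q, push ε → (q, 1103, ε)
No transition for (q, 1, top ε); M blocks with input 1103 remaining.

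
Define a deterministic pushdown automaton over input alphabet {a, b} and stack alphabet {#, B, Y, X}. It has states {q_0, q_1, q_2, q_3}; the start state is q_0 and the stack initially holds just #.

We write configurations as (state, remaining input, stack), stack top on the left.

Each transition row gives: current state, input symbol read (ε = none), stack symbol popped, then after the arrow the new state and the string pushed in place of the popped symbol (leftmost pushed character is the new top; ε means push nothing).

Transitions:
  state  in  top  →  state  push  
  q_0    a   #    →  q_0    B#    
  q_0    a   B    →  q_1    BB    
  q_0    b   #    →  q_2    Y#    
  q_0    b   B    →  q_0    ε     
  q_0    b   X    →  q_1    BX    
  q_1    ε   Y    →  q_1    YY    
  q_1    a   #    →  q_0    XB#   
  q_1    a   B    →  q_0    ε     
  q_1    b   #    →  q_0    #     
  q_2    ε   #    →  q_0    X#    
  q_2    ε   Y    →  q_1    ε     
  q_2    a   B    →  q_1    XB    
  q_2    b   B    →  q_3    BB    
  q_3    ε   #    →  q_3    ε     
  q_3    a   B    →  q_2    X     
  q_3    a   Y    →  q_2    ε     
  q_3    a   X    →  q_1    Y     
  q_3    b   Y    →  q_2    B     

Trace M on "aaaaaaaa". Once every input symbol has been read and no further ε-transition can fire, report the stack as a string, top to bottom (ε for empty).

(q_0, aaaaaaaa, #)
  read a, top #: go to q_0, push B# → (q_0, aaaaaaa, B#)
  read a, top B: go to q_1, push BB → (q_1, aaaaaa, BB#)
  read a, top B: go to q_0, push ε → (q_0, aaaaa, B#)
  read a, top B: go to q_1, push BB → (q_1, aaaa, BB#)
  read a, top B: go to q_0, push ε → (q_0, aaa, B#)
  read a, top B: go to q_1, push BB → (q_1, aa, BB#)
  read a, top B: go to q_0, push ε → (q_0, a, B#)
  read a, top B: go to q_1, push BB → (q_1, ε, BB#)
All input consumed in state q_1 with stack BB#.

BB#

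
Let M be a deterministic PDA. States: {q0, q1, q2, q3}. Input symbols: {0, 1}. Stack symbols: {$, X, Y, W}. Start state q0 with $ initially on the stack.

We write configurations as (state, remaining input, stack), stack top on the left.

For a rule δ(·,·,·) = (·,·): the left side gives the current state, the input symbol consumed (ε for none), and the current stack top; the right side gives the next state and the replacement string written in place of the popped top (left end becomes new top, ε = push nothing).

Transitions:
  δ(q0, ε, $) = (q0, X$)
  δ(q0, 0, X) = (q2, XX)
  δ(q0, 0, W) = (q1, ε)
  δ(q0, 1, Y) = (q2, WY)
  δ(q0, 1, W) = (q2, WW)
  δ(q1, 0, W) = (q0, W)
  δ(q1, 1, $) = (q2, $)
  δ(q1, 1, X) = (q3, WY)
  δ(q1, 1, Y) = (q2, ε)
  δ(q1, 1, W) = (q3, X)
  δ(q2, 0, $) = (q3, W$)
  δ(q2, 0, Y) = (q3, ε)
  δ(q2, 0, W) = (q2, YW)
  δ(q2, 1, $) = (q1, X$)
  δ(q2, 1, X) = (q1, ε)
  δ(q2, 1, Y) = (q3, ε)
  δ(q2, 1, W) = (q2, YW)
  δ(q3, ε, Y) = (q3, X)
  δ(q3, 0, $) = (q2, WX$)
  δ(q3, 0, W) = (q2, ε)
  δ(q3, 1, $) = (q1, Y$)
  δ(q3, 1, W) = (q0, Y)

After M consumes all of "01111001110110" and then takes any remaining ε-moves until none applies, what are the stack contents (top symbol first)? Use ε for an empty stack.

(q0, 01111001110110, $)
  ε-move, top $: go to q0, push X$ → (q0, 01111001110110, X$)
  read 0, top X: go to q2, push XX → (q2, 1111001110110, XX$)
  read 1, top X: go to q1, push ε → (q1, 111001110110, X$)
  read 1, top X: go to q3, push WY → (q3, 11001110110, WY$)
  read 1, top W: go to q0, push Y → (q0, 1001110110, YY$)
  read 1, top Y: go to q2, push WY → (q2, 001110110, WYY$)
  read 0, top W: go to q2, push YW → (q2, 01110110, YWYY$)
  read 0, top Y: go to q3, push ε → (q3, 1110110, WYY$)
  read 1, top W: go to q0, push Y → (q0, 110110, YYY$)
  read 1, top Y: go to q2, push WY → (q2, 10110, WYYY$)
  read 1, top W: go to q2, push YW → (q2, 0110, YWYYY$)
  read 0, top Y: go to q3, push ε → (q3, 110, WYYY$)
  read 1, top W: go to q0, push Y → (q0, 10, YYYY$)
  read 1, top Y: go to q2, push WY → (q2, 0, WYYYY$)
  read 0, top W: go to q2, push YW → (q2, ε, YWYYYY$)
All input consumed in state q2 with stack YWYYYY$.

YWYYYY$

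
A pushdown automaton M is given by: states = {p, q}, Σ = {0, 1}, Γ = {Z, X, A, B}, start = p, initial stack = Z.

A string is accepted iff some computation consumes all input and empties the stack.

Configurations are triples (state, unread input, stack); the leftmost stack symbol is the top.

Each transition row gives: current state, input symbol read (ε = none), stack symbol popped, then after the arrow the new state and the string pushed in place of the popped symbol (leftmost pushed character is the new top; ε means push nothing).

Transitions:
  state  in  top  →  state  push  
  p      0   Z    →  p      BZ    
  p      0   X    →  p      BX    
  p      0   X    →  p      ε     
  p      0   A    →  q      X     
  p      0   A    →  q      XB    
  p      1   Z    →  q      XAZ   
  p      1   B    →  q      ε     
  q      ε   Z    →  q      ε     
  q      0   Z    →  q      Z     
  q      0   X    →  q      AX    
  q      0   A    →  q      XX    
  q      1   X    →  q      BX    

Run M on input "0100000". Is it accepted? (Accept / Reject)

One accepting computation: (p, 0100000, Z) ⊢ (p, 100000, BZ) ⊢ (q, 00000, Z) ⊢ (q, 0000, Z) ⊢ (q, 000, Z) ⊢ (q, 00, Z) ⊢ (q, 0, Z) ⊢ (q, ε, Z) ⊢ (q, ε, ε)
All input consumed and the stack is empty.

Accept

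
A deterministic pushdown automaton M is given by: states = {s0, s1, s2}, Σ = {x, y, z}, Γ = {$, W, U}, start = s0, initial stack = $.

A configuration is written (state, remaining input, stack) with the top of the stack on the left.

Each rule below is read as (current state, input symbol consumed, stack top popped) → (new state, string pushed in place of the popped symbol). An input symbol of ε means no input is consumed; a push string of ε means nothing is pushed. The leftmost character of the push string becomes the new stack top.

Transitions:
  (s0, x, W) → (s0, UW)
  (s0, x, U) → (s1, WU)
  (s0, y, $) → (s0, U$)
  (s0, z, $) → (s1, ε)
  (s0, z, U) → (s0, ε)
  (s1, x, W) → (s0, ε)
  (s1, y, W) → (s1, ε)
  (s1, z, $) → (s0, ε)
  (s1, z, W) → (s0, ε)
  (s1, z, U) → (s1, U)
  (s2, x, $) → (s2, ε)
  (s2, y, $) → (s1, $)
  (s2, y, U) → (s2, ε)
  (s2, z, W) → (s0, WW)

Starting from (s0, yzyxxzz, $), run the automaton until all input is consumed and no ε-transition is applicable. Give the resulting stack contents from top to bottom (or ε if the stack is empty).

ε

(s0, yzyxxzz, $) ⊢ (s0, zyxxzz, U$) ⊢ (s0, yxxzz, $) ⊢ (s0, xxzz, U$) ⊢ (s1, xzz, WU$) ⊢ (s0, zz, U$) ⊢ (s0, z, $) ⊢ (s1, ε, ε)
All input consumed in state s1 with stack ε.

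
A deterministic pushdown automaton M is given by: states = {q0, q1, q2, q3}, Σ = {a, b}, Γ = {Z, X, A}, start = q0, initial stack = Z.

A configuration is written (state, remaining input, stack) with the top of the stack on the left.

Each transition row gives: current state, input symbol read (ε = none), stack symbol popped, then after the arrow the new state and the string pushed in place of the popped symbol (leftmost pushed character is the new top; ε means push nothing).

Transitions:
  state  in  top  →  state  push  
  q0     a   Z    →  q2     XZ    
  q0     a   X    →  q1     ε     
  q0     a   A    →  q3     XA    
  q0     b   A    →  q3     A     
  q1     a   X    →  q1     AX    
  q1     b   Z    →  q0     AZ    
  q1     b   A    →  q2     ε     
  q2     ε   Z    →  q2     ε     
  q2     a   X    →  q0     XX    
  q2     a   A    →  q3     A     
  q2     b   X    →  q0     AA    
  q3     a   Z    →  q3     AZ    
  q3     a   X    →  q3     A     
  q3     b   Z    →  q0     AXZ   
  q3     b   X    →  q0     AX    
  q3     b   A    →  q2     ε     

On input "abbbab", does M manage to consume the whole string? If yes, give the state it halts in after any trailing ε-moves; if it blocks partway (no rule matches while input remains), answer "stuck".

(q0, abbbab, Z)
  read a, top Z: go to q2, push XZ → (q2, bbbab, XZ)
  read b, top X: go to q0, push AA → (q0, bbab, AAZ)
  read b, top A: go to q3, push A → (q3, bab, AAZ)
  read b, top A: go to q2, push ε → (q2, ab, AZ)
  read a, top A: go to q3, push A → (q3, b, AZ)
  read b, top A: go to q2, push ε → (q2, ε, Z)
  ε-move, top Z: go to q2, push ε → (q2, ε, ε)
All input consumed; M is in state q2.

q2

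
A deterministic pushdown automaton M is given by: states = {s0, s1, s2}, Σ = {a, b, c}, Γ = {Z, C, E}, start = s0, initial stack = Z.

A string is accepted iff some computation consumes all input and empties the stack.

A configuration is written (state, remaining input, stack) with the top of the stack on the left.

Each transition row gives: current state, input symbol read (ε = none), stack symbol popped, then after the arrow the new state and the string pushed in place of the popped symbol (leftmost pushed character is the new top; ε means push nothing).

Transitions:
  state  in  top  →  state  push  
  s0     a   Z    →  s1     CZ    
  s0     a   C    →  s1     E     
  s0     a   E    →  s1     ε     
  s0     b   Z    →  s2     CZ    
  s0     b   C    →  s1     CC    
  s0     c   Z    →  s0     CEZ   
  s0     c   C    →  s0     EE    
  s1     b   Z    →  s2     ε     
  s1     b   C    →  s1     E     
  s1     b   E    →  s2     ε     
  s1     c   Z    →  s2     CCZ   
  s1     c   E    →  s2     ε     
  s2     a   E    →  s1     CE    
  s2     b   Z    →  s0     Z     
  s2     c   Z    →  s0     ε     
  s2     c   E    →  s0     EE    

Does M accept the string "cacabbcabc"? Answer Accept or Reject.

Accept

(s0, cacabbcabc, Z)
  read c, top Z: go to s0, push CEZ → (s0, acabbcabc, CEZ)
  read a, top C: go to s1, push E → (s1, cabbcabc, EEZ)
  read c, top E: go to s2, push ε → (s2, abbcabc, EZ)
  read a, top E: go to s1, push CE → (s1, bbcabc, CEZ)
  read b, top C: go to s1, push E → (s1, bcabc, EEZ)
  read b, top E: go to s2, push ε → (s2, cabc, EZ)
  read c, top E: go to s0, push EE → (s0, abc, EEZ)
  read a, top E: go to s1, push ε → (s1, bc, EZ)
  read b, top E: go to s2, push ε → (s2, c, Z)
  read c, top Z: go to s0, push ε → (s0, ε, ε)
All input consumed and the stack is empty.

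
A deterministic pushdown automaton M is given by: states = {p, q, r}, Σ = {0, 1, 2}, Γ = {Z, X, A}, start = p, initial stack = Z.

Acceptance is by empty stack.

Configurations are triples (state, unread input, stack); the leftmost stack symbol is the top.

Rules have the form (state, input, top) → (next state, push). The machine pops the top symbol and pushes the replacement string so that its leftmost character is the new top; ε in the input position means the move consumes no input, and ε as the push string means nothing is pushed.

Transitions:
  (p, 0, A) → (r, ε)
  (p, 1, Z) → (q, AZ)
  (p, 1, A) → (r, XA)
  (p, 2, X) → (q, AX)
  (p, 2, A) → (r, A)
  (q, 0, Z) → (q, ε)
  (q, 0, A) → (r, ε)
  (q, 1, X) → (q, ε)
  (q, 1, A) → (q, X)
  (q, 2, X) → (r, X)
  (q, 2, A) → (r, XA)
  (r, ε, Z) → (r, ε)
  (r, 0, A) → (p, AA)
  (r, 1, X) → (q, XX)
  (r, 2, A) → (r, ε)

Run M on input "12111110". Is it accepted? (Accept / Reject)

Accept

(p, 12111110, Z)
  read 1, top Z: go to q, push AZ → (q, 2111110, AZ)
  read 2, top A: go to r, push XA → (r, 111110, XAZ)
  read 1, top X: go to q, push XX → (q, 11110, XXAZ)
  read 1, top X: go to q, push ε → (q, 1110, XAZ)
  read 1, top X: go to q, push ε → (q, 110, AZ)
  read 1, top A: go to q, push X → (q, 10, XZ)
  read 1, top X: go to q, push ε → (q, 0, Z)
  read 0, top Z: go to q, push ε → (q, ε, ε)
All input consumed and the stack is empty.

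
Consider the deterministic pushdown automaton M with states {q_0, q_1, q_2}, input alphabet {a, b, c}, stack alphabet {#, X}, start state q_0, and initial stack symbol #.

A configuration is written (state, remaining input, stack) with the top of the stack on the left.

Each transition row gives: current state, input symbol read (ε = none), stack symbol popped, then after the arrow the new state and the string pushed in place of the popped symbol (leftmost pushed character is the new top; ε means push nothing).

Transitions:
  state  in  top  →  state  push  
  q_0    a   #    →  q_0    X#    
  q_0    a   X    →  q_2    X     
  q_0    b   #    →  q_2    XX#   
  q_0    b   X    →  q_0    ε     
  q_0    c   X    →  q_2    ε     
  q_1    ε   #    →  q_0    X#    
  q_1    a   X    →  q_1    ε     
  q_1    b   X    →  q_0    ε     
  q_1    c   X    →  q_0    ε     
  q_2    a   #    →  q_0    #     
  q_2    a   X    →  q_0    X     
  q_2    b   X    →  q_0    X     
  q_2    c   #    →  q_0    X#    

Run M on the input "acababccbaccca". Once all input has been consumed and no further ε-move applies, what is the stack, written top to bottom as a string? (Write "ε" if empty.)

(q_0, acababccbaccca, #) ⊢ (q_0, cababccbaccca, X#) ⊢ (q_2, ababccbaccca, #) ⊢ (q_0, babccbaccca, #) ⊢ (q_2, abccbaccca, XX#) ⊢ (q_0, bccbaccca, XX#) ⊢ (q_0, ccbaccca, X#) ⊢ (q_2, cbaccca, #) ⊢ (q_0, baccca, X#) ⊢ (q_0, accca, #) ⊢ (q_0, ccca, X#) ⊢ (q_2, cca, #) ⊢ (q_0, ca, X#) ⊢ (q_2, a, #) ⊢ (q_0, ε, #)
All input consumed in state q_0 with stack #.

#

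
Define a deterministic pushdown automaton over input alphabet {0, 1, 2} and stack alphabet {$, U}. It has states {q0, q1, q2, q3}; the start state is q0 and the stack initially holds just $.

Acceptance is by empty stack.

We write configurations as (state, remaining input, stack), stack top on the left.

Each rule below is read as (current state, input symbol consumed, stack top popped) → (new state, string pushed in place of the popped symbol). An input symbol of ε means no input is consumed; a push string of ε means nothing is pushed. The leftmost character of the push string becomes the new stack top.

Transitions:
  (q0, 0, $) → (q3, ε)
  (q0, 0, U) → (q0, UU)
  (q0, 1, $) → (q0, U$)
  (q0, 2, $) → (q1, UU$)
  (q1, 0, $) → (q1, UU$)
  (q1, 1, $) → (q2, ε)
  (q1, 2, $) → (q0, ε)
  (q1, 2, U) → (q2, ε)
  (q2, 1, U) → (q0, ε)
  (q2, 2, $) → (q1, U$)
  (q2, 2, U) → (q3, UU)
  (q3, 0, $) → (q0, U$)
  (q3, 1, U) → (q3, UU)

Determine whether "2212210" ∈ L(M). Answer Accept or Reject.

Accept

(q0, 2212210, $) ⊢ (q1, 212210, UU$) ⊢ (q2, 12210, U$) ⊢ (q0, 2210, $) ⊢ (q1, 210, UU$) ⊢ (q2, 10, U$) ⊢ (q0, 0, $) ⊢ (q3, ε, ε)
All input consumed and the stack is empty.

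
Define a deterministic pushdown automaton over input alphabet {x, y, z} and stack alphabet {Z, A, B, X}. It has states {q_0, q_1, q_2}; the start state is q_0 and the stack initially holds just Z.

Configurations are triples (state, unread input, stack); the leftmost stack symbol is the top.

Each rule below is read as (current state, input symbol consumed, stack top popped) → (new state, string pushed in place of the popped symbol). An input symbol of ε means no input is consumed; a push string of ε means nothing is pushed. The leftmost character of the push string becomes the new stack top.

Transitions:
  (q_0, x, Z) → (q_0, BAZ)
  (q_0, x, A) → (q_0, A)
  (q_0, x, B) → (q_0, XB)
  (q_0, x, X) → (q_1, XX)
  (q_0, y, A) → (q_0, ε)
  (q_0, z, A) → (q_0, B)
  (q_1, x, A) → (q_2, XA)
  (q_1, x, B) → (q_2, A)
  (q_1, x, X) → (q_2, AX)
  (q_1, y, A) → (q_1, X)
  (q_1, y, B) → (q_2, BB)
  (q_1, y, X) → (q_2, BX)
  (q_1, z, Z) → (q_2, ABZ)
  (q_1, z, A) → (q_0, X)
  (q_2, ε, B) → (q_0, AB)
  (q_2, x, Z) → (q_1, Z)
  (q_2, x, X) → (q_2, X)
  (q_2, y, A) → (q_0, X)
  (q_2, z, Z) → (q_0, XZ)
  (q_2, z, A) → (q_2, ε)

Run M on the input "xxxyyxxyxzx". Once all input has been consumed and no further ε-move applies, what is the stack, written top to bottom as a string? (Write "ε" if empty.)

(q_0, xxxyyxxyxzx, Z)
  read x, top Z: go to q_0, push BAZ → (q_0, xxyyxxyxzx, BAZ)
  read x, top B: go to q_0, push XB → (q_0, xyyxxyxzx, XBAZ)
  read x, top X: go to q_1, push XX → (q_1, yyxxyxzx, XXBAZ)
  read y, top X: go to q_2, push BX → (q_2, yxxyxzx, BXXBAZ)
  ε-move, top B: go to q_0, push AB → (q_0, yxxyxzx, ABXXBAZ)
  read y, top A: go to q_0, push ε → (q_0, xxyxzx, BXXBAZ)
  read x, top B: go to q_0, push XB → (q_0, xyxzx, XBXXBAZ)
  read x, top X: go to q_1, push XX → (q_1, yxzx, XXBXXBAZ)
  read y, top X: go to q_2, push BX → (q_2, xzx, BXXBXXBAZ)
  ε-move, top B: go to q_0, push AB → (q_0, xzx, ABXXBXXBAZ)
  read x, top A: go to q_0, push A → (q_0, zx, ABXXBXXBAZ)
  read z, top A: go to q_0, push B → (q_0, x, BBXXBXXBAZ)
  read x, top B: go to q_0, push XB → (q_0, ε, XBBXXBXXBAZ)
All input consumed in state q_0 with stack XBBXXBXXBAZ.

XBBXXBXXBAZ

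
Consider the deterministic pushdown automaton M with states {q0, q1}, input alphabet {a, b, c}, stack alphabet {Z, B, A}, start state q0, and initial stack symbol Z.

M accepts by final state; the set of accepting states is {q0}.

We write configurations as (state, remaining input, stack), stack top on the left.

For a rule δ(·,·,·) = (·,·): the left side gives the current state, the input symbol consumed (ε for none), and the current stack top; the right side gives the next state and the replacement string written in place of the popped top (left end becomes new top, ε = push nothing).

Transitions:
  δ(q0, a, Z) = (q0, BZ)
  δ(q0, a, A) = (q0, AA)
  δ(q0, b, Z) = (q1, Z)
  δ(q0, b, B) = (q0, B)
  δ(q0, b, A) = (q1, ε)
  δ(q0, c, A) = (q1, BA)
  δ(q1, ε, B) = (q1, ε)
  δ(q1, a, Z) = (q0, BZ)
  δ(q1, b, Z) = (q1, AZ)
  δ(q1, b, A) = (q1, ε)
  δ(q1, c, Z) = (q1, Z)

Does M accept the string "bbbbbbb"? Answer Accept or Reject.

(q0, bbbbbbb, Z)
  read b, top Z: go to q1, push Z → (q1, bbbbbb, Z)
  read b, top Z: go to q1, push AZ → (q1, bbbbb, AZ)
  read b, top A: go to q1, push ε → (q1, bbbb, Z)
  read b, top Z: go to q1, push AZ → (q1, bbb, AZ)
  read b, top A: go to q1, push ε → (q1, bb, Z)
  read b, top Z: go to q1, push AZ → (q1, b, AZ)
  read b, top A: go to q1, push ε → (q1, ε, Z)
All input consumed; state q1 ∉ F and no further ε-move applies.

Reject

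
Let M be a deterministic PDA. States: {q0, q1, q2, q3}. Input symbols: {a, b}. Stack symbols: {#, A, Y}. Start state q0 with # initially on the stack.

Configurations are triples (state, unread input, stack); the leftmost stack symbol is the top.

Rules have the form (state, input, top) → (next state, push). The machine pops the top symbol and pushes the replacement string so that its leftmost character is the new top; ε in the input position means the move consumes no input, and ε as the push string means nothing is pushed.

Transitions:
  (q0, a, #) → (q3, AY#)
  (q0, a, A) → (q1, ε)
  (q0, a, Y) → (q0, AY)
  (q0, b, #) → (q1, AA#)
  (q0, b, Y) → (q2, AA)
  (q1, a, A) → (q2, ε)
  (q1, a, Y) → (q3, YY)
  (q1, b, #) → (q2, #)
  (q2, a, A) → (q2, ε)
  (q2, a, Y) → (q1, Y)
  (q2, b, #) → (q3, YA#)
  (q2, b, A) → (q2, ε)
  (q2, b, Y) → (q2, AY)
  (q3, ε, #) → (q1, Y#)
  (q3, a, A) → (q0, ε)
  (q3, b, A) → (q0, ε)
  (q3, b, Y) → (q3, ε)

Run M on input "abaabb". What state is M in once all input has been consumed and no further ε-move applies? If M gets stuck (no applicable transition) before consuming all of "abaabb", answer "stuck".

stuck

(q0, abaabb, #)
  read a, top #: go to q3, push AY# → (q3, baabb, AY#)
  read b, top A: go to q0, push ε → (q0, aabb, Y#)
  read a, top Y: go to q0, push AY → (q0, abb, AY#)
  read a, top A: go to q1, push ε → (q1, bb, Y#)
No transition for (q1, b, top Y); M blocks with input bb remaining.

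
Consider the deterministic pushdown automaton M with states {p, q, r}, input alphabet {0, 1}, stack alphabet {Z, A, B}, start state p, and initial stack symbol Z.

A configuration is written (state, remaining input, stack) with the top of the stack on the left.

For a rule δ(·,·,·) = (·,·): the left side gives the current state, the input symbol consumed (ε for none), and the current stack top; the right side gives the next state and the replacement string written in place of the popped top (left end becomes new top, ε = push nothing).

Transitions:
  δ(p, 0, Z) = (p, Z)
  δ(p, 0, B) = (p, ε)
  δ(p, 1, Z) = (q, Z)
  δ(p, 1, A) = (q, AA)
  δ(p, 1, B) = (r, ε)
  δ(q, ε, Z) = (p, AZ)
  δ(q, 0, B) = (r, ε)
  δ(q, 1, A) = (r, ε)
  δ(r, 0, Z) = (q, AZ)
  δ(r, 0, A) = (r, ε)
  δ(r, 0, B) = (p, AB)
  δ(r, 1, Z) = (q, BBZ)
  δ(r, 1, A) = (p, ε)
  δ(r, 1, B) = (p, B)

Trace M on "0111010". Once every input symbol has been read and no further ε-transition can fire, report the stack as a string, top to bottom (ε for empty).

BZ

(p, 0111010, Z)
  read 0, top Z: go to p, push Z → (p, 111010, Z)
  read 1, top Z: go to q, push Z → (q, 11010, Z)
  ε-move, top Z: go to p, push AZ → (p, 11010, AZ)
  read 1, top A: go to q, push AA → (q, 1010, AAZ)
  read 1, top A: go to r, push ε → (r, 010, AZ)
  read 0, top A: go to r, push ε → (r, 10, Z)
  read 1, top Z: go to q, push BBZ → (q, 0, BBZ)
  read 0, top B: go to r, push ε → (r, ε, BZ)
All input consumed in state r with stack BZ.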